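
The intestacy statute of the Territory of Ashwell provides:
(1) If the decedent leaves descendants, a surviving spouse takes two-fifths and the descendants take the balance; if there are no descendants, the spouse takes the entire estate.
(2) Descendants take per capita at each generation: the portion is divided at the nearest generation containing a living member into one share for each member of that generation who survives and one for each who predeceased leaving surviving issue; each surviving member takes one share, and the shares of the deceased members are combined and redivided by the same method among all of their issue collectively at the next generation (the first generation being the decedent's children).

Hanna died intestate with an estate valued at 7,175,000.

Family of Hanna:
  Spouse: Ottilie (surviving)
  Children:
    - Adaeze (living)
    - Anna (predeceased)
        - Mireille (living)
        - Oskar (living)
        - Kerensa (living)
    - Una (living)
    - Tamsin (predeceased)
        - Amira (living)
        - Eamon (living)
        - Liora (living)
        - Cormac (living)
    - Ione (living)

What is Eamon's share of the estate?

Eamon receives 246,000.

Ottilie takes two-fifths of 7,175,000 = 2,870,000. The remaining 4,305,000 passes to the descendants.
The descendants' portion (4,305,000) is divided at the children's generation into 5 shares of 861,000. Adaeze, Una, and Ione each take 861,000. The 2 shares of the deceased (Anna and Tamsin) are combined into a pool of 1,722,000.
That pool (1,722,000) is divided at the grandchildren's generation equally among Mireille, Oskar, Kerensa, Amira, Eamon, Liora, and Cormac: 246,000 each.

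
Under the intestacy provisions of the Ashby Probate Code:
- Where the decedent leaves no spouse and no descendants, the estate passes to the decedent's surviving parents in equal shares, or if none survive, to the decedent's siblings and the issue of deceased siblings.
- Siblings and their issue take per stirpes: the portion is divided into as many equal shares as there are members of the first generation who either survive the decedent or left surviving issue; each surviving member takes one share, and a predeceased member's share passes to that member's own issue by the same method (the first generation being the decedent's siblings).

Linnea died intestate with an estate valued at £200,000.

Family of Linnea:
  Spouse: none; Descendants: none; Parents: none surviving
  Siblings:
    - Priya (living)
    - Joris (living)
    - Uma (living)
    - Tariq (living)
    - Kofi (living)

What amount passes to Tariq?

Tariq receives £40,000.

The entire £200,000 passes to the siblings and their issue.
That amount (£200,000) is divided into 5 shares of £40,000: Priya, Joris, Uma, Tariq, and Kofi each take £40,000.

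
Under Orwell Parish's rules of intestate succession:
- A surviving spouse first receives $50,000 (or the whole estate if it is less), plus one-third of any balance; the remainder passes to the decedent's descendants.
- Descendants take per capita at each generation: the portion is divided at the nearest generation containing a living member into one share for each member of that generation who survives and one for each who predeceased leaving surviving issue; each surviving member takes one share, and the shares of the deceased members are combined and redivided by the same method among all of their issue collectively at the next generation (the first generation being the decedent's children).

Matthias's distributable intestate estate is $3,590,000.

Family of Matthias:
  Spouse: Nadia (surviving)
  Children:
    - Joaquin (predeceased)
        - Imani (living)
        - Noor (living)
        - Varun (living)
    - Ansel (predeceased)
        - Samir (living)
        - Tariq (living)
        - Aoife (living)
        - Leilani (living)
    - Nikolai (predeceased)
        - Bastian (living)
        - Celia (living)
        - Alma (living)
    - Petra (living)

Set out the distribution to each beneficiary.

Nadia first takes $50,000, leaving a balance of $3,540,000. Nadia then takes one-third of the balance ($1,180,000), for a total of $1,230,000. The remaining $2,360,000 passes to the descendants.
The descendants' portion ($2,360,000) is divided at the children's generation into 4 shares of $590,000. Petra takes $590,000. The 3 shares of the deceased (Joaquin, Ansel, and Nikolai) are combined into a pool of $1,770,000.
That pool ($1,770,000) is divided at the grandchildren's generation equally among Imani, Noor, Varun, Samir, Tariq, Aoife, Leilani, Bastian, Celia, and Alma: $177,000 each.

Nadia: $1,230,000; Imani: $177,000; Noor: $177,000; Varun: $177,000; Samir: $177,000; Tariq: $177,000; Aoife: $177,000; Leilani: $177,000; Bastian: $177,000; Celia: $177,000; Alma: $177,000; Petra: $590,000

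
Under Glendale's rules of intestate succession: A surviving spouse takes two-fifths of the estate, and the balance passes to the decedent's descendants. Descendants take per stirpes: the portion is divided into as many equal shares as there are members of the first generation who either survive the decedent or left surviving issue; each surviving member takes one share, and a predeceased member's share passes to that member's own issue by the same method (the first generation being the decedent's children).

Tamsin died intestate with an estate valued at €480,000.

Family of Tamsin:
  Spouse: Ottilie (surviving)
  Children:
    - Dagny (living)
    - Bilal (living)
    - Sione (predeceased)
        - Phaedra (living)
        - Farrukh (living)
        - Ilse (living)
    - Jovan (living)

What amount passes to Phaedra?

Ottilie takes two-fifths of €480,000 = €192,000. The remaining €288,000 passes to the descendants.
The descendants' portion (€288,000) is divided into 4 shares of €72,000: Dagny, Bilal, and Jovan each take €72,000; Sione's €72,000 share passes to Sione's issue.
Sione's share (€72,000) is divided into 3 shares of €24,000: Phaedra, Farrukh, and Ilse each take €24,000.

Phaedra receives €24,000.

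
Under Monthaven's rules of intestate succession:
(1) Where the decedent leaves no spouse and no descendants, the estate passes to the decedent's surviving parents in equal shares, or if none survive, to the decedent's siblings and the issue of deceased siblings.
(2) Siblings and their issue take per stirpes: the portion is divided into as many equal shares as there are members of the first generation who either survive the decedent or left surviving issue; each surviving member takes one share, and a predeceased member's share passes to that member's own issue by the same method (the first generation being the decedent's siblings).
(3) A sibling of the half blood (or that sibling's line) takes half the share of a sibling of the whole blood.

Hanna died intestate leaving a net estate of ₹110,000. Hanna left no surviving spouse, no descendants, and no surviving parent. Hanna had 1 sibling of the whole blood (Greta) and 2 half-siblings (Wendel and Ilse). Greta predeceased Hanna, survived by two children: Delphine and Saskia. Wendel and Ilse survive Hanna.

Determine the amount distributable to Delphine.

Delphine receives ₹27,500.

The entire ₹110,000 passes to the siblings and their issue.
Counting each half-blood sibling's line as half a unit, there are 2 units in ₹110,000, so one unit is ₹55,000. Whole-blood lines (Greta) take ₹55,000 each; half-blood lines (Wendel and Ilse) take ₹27,500 each.
Greta's share (₹55,000) is divided into 2 shares of ₹27,500: Delphine and Saskia each take ₹27,500.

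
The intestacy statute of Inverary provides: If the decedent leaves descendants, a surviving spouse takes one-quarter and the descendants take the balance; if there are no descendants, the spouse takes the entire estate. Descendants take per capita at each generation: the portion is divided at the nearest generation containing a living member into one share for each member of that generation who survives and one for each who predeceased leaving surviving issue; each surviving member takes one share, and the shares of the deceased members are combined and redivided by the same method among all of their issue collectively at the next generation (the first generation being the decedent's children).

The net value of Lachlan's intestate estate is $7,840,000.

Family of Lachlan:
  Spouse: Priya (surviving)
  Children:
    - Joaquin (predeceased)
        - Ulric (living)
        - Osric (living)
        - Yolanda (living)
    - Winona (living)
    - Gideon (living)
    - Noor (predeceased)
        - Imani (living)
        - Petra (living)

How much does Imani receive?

Priya takes one-quarter of $7,840,000 = $1,960,000. The remaining $5,880,000 passes to the descendants.
The descendants' portion ($5,880,000) is divided at the children's generation into 4 shares of $1,470,000. Winona and Gideon each take $1,470,000. The 2 shares of the deceased (Joaquin and Noor) are combined into a pool of $2,940,000.
That pool ($2,940,000) is divided at the grandchildren's generation equally among Ulric, Osric, Yolanda, Imani, and Petra: $588,000 each.

Imani receives $588,000.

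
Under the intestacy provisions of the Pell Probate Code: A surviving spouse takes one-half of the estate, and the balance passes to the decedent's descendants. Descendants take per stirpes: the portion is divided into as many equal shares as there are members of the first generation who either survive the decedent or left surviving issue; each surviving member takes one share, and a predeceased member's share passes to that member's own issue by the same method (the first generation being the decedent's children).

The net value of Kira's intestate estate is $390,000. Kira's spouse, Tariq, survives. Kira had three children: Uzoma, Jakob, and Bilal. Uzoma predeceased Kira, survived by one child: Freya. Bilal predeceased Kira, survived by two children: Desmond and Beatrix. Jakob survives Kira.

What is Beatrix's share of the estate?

Tariq takes one-half of $390,000 = $195,000. The remaining $195,000 passes to the descendants.
The descendants' portion ($195,000) is divided into 3 shares of $65,000: Jakob takes $65,000; Uzoma's $65,000 share passes to Uzoma's issue; Bilal's $65,000 share passes to Bilal's issue.
Uzoma's share ($65,000) passes entirely to Freya.
Bilal's share ($65,000) is divided into 2 shares of $32,500: Desmond and Beatrix each take $32,500.

Beatrix receives $32,500.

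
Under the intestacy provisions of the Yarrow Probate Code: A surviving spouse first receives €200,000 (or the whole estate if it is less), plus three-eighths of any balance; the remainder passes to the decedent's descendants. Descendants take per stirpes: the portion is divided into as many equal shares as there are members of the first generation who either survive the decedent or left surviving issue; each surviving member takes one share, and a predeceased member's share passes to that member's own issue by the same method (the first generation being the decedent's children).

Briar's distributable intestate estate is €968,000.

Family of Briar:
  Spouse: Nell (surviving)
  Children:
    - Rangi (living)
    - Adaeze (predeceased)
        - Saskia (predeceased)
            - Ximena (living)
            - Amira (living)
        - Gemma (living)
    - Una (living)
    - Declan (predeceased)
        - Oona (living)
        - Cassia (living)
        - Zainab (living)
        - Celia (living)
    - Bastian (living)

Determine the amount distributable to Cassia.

Cassia receives €24,000.

Nell first takes €200,000, leaving a balance of €768,000. Nell then takes three-eighths of the balance (€288,000), for a total of €488,000. The remaining €480,000 passes to the descendants.
The descendants' portion (€480,000) is divided into 5 shares of €96,000: Rangi, Una, and Bastian each take €96,000; Adaeze's €96,000 share passes to Adaeze's issue; Declan's €96,000 share passes to Declan's issue.
Adaeze's share (€96,000) is divided into 2 shares of €48,000: Gemma takes €48,000; Saskia's €48,000 share passes to Saskia's issue.
Saskia's share (€48,000) is divided into 2 shares of €24,000: Ximena and Amira each take €24,000.
Declan's share (€96,000) is divided into 4 shares of €24,000: Oona, Cassia, Zainab, and Celia each take €24,000.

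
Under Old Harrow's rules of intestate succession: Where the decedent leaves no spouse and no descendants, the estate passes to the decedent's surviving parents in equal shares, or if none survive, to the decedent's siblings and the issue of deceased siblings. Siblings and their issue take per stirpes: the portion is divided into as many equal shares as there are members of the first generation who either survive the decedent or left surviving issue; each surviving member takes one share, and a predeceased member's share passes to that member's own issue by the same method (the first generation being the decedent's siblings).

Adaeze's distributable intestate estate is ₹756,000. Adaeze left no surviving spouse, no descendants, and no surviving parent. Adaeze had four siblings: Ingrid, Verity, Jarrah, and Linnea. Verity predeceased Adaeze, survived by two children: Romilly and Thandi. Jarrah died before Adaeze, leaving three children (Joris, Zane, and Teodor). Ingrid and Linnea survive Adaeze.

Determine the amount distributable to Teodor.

Teodor receives ₹63,000.

The entire ₹756,000 passes to the siblings and their issue.
That amount (₹756,000) is divided into 4 shares of ₹189,000: Ingrid and Linnea each take ₹189,000; Verity's ₹189,000 share passes to Verity's issue; Jarrah's ₹189,000 share passes to Jarrah's issue.
Verity's share (₹189,000) is divided into 2 shares of ₹94,500: Romilly and Thandi each take ₹94,500.
Jarrah's share (₹189,000) is divided into 3 shares of ₹63,000: Joris, Zane, and Teodor each take ₹63,000.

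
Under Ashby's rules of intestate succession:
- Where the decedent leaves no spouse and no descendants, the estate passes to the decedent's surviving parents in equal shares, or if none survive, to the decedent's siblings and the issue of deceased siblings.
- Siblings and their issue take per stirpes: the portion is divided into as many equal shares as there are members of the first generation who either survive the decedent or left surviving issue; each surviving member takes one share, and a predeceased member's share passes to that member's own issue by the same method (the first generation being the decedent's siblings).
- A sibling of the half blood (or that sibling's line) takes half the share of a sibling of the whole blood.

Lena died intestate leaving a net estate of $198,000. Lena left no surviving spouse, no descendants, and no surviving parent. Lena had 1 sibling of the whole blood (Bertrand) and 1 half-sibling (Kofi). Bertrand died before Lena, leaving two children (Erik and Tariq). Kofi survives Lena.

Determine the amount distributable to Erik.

The entire $198,000 passes to the siblings and their issue.
Counting each half-blood sibling's line as half a unit, there are 3/2 units in $198,000, so one unit is $132,000. Whole-blood lines (Bertrand) take $132,000 each; half-blood lines (Kofi) take $66,000 each.
Bertrand's share ($132,000) is divided into 2 shares of $66,000: Erik and Tariq each take $66,000.

Erik receives $66,000.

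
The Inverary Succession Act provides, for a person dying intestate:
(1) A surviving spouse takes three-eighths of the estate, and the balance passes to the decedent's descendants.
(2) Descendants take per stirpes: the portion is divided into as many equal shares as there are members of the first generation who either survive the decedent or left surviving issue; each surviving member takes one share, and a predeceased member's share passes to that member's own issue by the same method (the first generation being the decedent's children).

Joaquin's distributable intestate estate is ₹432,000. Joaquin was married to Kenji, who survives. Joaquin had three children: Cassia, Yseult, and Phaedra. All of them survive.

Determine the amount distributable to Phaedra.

Phaedra receives ₹90,000.

Kenji takes three-eighths of ₹432,000 = ₹162,000. The remaining ₹270,000 passes to the descendants.
The descendants' portion (₹270,000) is divided into 3 shares of ₹90,000: Cassia, Yseult, and Phaedra each take ₹90,000.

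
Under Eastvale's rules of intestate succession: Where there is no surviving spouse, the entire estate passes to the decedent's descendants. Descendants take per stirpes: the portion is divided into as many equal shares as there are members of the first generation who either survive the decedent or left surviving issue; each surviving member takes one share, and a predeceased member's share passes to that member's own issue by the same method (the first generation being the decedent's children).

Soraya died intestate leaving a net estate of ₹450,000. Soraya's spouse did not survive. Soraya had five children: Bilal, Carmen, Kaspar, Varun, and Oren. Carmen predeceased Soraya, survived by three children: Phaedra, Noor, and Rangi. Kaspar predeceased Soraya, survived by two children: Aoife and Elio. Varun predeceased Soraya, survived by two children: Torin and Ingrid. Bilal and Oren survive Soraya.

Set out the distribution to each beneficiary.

Bilal: ₹90,000; Phaedra: ₹30,000; Noor: ₹30,000; Rangi: ₹30,000; Aoife: ₹45,000; Elio: ₹45,000; Torin: ₹45,000; Ingrid: ₹45,000; Oren: ₹90,000

The entire ₹450,000 passes to the descendants.
That amount (₹450,000) is divided into 5 shares of ₹90,000: Bilal and Oren each take ₹90,000; Carmen's ₹90,000 share passes to Carmen's issue; Kaspar's ₹90,000 share passes to Kaspar's issue; Varun's ₹90,000 share passes to Varun's issue.
Carmen's share (₹90,000) is divided into 3 shares of ₹30,000: Phaedra, Noor, and Rangi each take ₹30,000.
Kaspar's share (₹90,000) is divided into 2 shares of ₹45,000: Aoife and Elio each take ₹45,000.
Varun's share (₹90,000) is divided into 2 shares of ₹45,000: Torin and Ingrid each take ₹45,000.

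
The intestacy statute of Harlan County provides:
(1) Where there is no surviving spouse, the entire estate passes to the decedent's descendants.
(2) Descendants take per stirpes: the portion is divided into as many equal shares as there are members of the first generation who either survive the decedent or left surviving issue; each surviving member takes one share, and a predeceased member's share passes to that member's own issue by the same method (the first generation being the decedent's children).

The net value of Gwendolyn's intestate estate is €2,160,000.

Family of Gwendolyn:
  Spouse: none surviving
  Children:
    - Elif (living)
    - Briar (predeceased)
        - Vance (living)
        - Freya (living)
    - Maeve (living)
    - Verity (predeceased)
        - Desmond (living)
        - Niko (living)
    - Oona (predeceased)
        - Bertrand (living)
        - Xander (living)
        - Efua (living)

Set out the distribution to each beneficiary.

The entire €2,160,000 passes to the descendants.
That amount (€2,160,000) is divided into 5 shares of €432,000: Elif and Maeve each take €432,000; Briar's €432,000 share passes to Briar's issue; Verity's €432,000 share passes to Verity's issue; Oona's €432,000 share passes to Oona's issue.
Briar's share (€432,000) is divided into 2 shares of €216,000: Vance and Freya each take €216,000.
Verity's share (€432,000) is divided into 2 shares of €216,000: Desmond and Niko each take €216,000.
Oona's share (€432,000) is divided into 3 shares of €144,000: Bertrand, Xander, and Efua each take €144,000.

Elif: €432,000; Vance: €216,000; Freya: €216,000; Maeve: €432,000; Desmond: €216,000; Niko: €216,000; Bertrand: €144,000; Xander: €144,000; Efua: €144,000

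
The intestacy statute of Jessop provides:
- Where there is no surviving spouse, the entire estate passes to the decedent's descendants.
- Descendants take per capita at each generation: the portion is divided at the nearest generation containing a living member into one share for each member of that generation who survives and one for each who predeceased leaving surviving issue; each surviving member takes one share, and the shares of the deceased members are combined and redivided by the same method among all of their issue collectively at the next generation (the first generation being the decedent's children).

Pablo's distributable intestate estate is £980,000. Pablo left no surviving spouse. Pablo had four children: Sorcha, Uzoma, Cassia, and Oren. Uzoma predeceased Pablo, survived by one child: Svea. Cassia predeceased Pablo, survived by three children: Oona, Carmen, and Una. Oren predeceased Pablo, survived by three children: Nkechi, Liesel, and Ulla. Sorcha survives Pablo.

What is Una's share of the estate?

The entire £980,000 passes to the descendants.
That amount (£980,000) is divided at the children's generation into 4 shares of £245,000. Sorcha takes £245,000. The 3 shares of the deceased (Uzoma, Cassia, and Oren) are combined into a pool of £735,000.
That pool (£735,000) is divided at the grandchildren's generation equally among Svea, Oona, Carmen, Una, Nkechi, Liesel, and Ulla: £105,000 each.

Una receives £105,000.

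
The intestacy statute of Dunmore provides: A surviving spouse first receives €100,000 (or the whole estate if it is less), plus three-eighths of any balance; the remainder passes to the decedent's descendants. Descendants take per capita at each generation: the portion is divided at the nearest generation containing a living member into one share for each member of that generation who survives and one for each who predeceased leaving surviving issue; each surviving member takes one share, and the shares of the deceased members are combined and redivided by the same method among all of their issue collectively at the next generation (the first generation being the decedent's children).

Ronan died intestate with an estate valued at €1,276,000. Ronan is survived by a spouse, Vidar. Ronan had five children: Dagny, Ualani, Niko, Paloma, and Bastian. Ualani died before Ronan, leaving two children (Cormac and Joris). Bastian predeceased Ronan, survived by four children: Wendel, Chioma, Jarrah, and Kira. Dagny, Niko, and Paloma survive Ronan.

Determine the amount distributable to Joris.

Joris receives €49,000.

Vidar first takes €100,000, leaving a balance of €1,176,000. Vidar then takes three-eighths of the balance (€441,000), for a total of €541,000. The remaining €735,000 passes to the descendants.
The descendants' portion (€735,000) is divided at the children's generation into 5 shares of €147,000. Dagny, Niko, and Paloma each take €147,000. The 2 shares of the deceased (Ualani and Bastian) are combined into a pool of €294,000.
That pool (€294,000) is divided at the grandchildren's generation equally among Cormac, Joris, Wendel, Chioma, Jarrah, and Kira: €49,000 each.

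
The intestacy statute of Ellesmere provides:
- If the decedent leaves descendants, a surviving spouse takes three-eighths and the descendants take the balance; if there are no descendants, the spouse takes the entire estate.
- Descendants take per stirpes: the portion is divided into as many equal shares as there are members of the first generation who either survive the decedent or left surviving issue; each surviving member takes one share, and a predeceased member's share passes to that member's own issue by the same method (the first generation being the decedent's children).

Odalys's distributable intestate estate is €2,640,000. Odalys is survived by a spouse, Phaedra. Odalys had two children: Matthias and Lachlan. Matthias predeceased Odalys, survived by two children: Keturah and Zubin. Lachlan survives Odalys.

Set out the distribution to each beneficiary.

Phaedra takes three-eighths of €2,640,000 = €990,000. The remaining €1,650,000 passes to the descendants.
The descendants' portion (€1,650,000) is divided into 2 shares of €825,000: Lachlan takes €825,000; Matthias's €825,000 share passes to Matthias's issue.
Matthias's share (€825,000) is divided into 2 shares of €412,500: Keturah and Zubin each take €412,500.

Phaedra: €990,000; Keturah: €412,500; Zubin: €412,500; Lachlan: €825,000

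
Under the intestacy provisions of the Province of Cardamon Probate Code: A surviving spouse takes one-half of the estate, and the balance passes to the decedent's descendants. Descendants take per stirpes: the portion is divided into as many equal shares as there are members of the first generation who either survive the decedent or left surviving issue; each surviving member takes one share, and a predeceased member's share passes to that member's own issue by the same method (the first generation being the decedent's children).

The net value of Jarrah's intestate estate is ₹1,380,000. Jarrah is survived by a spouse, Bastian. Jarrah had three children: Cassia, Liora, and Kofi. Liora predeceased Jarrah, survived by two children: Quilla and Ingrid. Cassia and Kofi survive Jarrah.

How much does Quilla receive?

Quilla receives ₹115,000.

Bastian takes one-half of ₹1,380,000 = ₹690,000. The remaining ₹690,000 passes to the descendants.
The descendants' portion (₹690,000) is divided into 3 shares of ₹230,000: Cassia and Kofi each take ₹230,000; Liora's ₹230,000 share passes to Liora's issue.
Liora's share (₹230,000) is divided into 2 shares of ₹115,000: Quilla and Ingrid each take ₹115,000.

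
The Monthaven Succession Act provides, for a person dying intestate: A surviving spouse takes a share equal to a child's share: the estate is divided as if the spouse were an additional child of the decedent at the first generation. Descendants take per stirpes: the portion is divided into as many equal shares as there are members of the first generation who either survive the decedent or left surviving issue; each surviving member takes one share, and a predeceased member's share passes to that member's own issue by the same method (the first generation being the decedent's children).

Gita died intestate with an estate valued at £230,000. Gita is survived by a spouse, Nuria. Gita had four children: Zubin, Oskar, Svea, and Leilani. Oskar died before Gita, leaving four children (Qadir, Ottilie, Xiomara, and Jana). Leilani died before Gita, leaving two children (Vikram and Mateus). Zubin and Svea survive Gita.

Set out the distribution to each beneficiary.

The spouse counts as an additional share at the children's level, so there are 5 primary shares of £46,000. Nuria takes one such share (£46,000).
The children's combined portion (£184,000) is divided into 4 shares of £46,000: Zubin and Svea each take £46,000; Oskar's £46,000 share passes to Oskar's issue; Leilani's £46,000 share passes to Leilani's issue.
Oskar's share (£46,000) is divided into 4 shares of £11,500: Qadir, Ottilie, Xiomara, and Jana each take £11,500.
Leilani's share (£46,000) is divided into 2 shares of £23,000: Vikram and Mateus each take £23,000.

Nuria: £46,000; Zubin: £46,000; Qadir: £11,500; Ottilie: £11,500; Xiomara: £11,500; Jana: £11,500; Svea: £46,000; Vikram: £23,000; Mateus: £23,000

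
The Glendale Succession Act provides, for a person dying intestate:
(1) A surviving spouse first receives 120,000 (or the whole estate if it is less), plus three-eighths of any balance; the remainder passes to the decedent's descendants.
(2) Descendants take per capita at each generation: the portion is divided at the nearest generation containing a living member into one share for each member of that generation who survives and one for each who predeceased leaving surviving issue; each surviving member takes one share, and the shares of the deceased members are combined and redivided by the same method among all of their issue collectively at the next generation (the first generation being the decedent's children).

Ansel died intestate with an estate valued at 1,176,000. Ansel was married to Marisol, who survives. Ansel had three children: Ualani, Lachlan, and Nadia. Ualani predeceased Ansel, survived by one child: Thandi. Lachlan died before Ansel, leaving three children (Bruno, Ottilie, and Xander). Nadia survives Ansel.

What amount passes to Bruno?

Bruno receives 110,000.

Marisol first takes 120,000, leaving a balance of 1,056,000. Marisol then takes three-eighths of the balance (396,000), for a total of 516,000. The remaining 660,000 passes to the descendants.
The descendants' portion (660,000) is divided at the children's generation into 3 shares of 220,000. Nadia takes 220,000. The 2 shares of the deceased (Ualani and Lachlan) are combined into a pool of 440,000.
That pool (440,000) is divided at the grandchildren's generation equally among Thandi, Bruno, Ottilie, and Xander: 110,000 each.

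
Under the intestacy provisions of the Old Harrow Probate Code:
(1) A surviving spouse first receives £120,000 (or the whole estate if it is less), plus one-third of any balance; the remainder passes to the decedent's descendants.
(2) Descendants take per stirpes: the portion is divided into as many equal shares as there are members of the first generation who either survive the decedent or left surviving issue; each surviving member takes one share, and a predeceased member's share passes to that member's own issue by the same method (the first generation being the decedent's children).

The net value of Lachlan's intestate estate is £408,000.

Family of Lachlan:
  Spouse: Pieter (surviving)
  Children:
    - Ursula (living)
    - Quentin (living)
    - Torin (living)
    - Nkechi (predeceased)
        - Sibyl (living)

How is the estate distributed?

Pieter first takes £120,000, leaving a balance of £288,000. Pieter then takes one-third of the balance (£96,000), for a total of £216,000. The remaining £192,000 passes to the descendants.
The descendants' portion (£192,000) is divided into 4 shares of £48,000: Ursula, Quentin, and Torin each take £48,000; Nkechi's £48,000 share passes to Nkechi's issue.
Nkechi's share (£48,000) passes entirely to Sibyl.

Pieter: £216,000; Ursula: £48,000; Quentin: £48,000; Torin: £48,000; Sibyl: £48,000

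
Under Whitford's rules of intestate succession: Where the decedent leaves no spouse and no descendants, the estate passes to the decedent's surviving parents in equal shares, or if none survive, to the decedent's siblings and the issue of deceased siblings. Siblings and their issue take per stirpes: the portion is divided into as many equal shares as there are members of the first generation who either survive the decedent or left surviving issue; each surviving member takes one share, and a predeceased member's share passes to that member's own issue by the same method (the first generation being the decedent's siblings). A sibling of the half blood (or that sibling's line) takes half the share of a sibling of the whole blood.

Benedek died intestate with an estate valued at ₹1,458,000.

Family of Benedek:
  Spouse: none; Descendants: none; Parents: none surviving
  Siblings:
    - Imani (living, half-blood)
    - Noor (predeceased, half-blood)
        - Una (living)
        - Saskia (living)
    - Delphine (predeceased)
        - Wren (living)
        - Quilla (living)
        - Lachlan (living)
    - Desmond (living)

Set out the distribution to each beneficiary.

Imani: ₹243,000; Una: ₹121,500; Saskia: ₹121,500; Wren: ₹162,000; Quilla: ₹162,000; Lachlan: ₹162,000; Desmond: ₹486,000

The entire ₹1,458,000 passes to the siblings and their issue.
Counting each half-blood sibling's line as half a unit, there are 3 units in ₹1,458,000, so one unit is ₹486,000. Whole-blood lines (Delphine and Desmond) take ₹486,000 each; half-blood lines (Imani and Noor) take ₹243,000 each.
Noor's share (₹243,000) is divided into 2 shares of ₹121,500: Una and Saskia each take ₹121,500.
Delphine's share (₹486,000) is divided into 3 shares of ₹162,000: Wren, Quilla, and Lachlan each take ₹162,000.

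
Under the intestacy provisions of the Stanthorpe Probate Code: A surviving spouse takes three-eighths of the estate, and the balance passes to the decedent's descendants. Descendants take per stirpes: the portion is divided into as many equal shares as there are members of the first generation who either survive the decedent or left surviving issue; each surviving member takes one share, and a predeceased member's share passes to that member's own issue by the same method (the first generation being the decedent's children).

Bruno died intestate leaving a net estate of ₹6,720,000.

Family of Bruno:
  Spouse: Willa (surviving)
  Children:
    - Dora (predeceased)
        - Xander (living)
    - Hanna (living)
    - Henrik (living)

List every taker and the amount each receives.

Willa takes three-eighths of ₹6,720,000 = ₹2,520,000. The remaining ₹4,200,000 passes to the descendants.
The descendants' portion (₹4,200,000) is divided into 3 shares of ₹1,400,000: Hanna and Henrik each take ₹1,400,000; Dora's ₹1,400,000 share passes to Dora's issue.
Dora's share (₹1,400,000) passes entirely to Xander.

Willa: ₹2,520,000; Xander: ₹1,400,000; Hanna: ₹1,400,000; Henrik: ₹1,400,000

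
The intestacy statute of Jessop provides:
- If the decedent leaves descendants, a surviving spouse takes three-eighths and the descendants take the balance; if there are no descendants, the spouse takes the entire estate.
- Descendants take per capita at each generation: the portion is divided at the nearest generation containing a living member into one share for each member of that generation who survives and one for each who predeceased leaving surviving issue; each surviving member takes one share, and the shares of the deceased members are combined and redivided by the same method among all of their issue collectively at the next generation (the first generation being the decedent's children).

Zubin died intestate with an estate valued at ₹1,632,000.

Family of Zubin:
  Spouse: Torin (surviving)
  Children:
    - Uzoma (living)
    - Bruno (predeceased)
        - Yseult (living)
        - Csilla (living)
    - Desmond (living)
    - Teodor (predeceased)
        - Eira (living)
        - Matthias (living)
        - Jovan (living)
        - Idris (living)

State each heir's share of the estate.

Torin takes three-eighths of ₹1,632,000 = ₹612,000. The remaining ₹1,020,000 passes to the descendants.
The descendants' portion (₹1,020,000) is divided at the children's generation into 4 shares of ₹255,000. Uzoma and Desmond each take ₹255,000. The 2 shares of the deceased (Bruno and Teodor) are combined into a pool of ₹510,000.
That pool (₹510,000) is divided at the grandchildren's generation equally among Yseult, Csilla, Eira, Matthias, Jovan, and Idris: ₹85,000 each.

Torin: ₹612,000; Uzoma: ₹255,000; Yseult: ₹85,000; Csilla: ₹85,000; Desmond: ₹255,000; Eira: ₹85,000; Matthias: ₹85,000; Jovan: ₹85,000; Idris: ₹85,000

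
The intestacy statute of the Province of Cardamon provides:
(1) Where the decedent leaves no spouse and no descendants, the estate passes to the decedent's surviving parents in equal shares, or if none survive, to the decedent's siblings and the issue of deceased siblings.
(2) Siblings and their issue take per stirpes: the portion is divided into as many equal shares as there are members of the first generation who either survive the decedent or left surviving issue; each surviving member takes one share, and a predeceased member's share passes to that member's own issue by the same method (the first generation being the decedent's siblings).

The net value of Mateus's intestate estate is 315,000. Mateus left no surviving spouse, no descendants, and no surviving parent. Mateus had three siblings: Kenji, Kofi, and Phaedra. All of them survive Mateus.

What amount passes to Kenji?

Kenji receives 105,000.

The entire 315,000 passes to the siblings and their issue.
That amount (315,000) is divided into 3 shares of 105,000: Kenji, Kofi, and Phaedra each take 105,000.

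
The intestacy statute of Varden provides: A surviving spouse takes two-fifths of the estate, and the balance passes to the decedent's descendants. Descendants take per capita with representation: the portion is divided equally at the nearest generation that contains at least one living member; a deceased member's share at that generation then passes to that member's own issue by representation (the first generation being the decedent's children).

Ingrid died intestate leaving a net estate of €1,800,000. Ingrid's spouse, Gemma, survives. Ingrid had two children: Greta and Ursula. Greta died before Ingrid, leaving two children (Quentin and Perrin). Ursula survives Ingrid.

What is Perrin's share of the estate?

Perrin receives €270,000.

Gemma takes two-fifths of €1,800,000 = €720,000. The remaining €1,080,000 passes to the descendants.
The descendants' portion (€1,080,000) is divided into 2 shares of €540,000: Ursula takes €540,000; Greta's €540,000 share passes to Greta's issue.
Greta's share (€540,000) is divided into 2 shares of €270,000: Quentin and Perrin each take €270,000.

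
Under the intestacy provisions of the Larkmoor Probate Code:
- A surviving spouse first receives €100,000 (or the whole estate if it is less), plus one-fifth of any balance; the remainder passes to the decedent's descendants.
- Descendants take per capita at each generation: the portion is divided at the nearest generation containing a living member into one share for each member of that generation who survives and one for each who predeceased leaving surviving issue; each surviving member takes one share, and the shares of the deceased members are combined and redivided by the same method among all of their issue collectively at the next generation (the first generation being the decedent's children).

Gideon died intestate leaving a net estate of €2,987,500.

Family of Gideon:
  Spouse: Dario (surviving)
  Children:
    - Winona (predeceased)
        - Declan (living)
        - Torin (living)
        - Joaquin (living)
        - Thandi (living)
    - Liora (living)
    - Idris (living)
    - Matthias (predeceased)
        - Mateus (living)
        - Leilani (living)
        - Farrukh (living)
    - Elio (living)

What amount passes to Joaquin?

Joaquin receives €132,000.

Dario first takes €100,000, leaving a balance of €2,887,500. Dario then takes one-fifth of the balance (€577,500), for a total of €677,500. The remaining €2,310,000 passes to the descendants.
The descendants' portion (€2,310,000) is divided at the children's generation into 5 shares of €462,000. Liora, Idris, and Elio each take €462,000. The 2 shares of the deceased (Winona and Matthias) are combined into a pool of €924,000.
That pool (€924,000) is divided at the grandchildren's generation equally among Declan, Torin, Joaquin, Thandi, Mateus, Leilani, and Farrukh: €132,000 each.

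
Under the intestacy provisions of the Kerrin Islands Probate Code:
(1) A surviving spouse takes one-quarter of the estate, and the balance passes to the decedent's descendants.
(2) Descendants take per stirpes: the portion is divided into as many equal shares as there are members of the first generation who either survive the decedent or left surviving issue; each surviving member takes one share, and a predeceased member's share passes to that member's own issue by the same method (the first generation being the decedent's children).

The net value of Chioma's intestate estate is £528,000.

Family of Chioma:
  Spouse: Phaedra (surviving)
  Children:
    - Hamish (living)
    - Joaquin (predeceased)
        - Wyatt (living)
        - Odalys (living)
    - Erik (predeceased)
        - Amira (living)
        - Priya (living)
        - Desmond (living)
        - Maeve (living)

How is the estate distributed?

Phaedra: £132,000; Hamish: £132,000; Wyatt: £66,000; Odalys: £66,000; Amira: £33,000; Priya: £33,000; Desmond: £33,000; Maeve: £33,000

Phaedra takes one-quarter of £528,000 = £132,000. The remaining £396,000 passes to the descendants.
The descendants' portion (£396,000) is divided into 3 shares of £132,000: Hamish takes £132,000; Joaquin's £132,000 share passes to Joaquin's issue; Erik's £132,000 share passes to Erik's issue.
Joaquin's share (£132,000) is divided into 2 shares of £66,000: Wyatt and Odalys each take £66,000.
Erik's share (£132,000) is divided into 4 shares of £33,000: Amira, Priya, Desmond, and Maeve each take £33,000.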